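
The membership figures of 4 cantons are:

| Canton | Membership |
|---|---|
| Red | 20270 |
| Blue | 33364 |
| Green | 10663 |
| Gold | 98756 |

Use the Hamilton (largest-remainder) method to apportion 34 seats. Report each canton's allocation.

Standard divisor: 163053 ÷ 34 ≈ 4795.676.
Standard quotas: Red 4.2267, Blue 6.9571, Green 2.2235, Gold 20.5927.
Lower quotas: Red 4, Blue 6, Green 2, Gold 20 (sum 32, leaving 2 seats).
Remainders in descending order: Blue 0.9571, Gold 0.5927, Red 0.2267, Green 0.2235.
Largest remainders: Blue, Gold receive the extra seats.

Red: 4, Blue: 7, Green: 2, Gold: 21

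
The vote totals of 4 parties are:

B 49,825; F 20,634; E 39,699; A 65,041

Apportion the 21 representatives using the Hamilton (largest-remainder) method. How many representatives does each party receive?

The standard divisor is 175199/21 ≈ 8342.81.
Standard quotas: B 5.9722, F 2.4733, E 4.7585, A 7.7961.
Lower quotas: B 5, F 2, E 4, A 7 (sum 18, leaving 3 seats).
Remainders in descending order: B 0.9722, A 0.7961, E 0.7585, F 0.4733.
The surplus seats go to B, A, E.

B: 6, F: 2, E: 5, A: 8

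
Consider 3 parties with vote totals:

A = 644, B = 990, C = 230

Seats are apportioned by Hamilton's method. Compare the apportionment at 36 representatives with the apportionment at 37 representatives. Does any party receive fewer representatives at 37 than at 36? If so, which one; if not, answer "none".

C

At 36 seats: A 12, B 19, C 5.
At 37 seats: A 13, B 20, C 4.
C drops from 5 to 4.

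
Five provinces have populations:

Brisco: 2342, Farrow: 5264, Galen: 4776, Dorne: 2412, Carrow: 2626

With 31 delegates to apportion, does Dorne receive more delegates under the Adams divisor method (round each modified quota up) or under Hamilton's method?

Adams: Brisco 4, Farrow 9, Galen 8, Dorne 5, Carrow 5.
Hamilton: Brisco 4, Farrow 9, Galen 9, Dorne 4, Carrow 5.
Dorne gets 5 under Adams and 4 under Hamilton.

Adams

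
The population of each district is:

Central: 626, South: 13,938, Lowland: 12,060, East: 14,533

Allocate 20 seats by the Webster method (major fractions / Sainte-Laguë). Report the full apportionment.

Central: 0, South: 7, Lowland: 6, East: 7

Standard divisor 41157/20 ≈ 2057.85; standard quotas: Central 0.304, South 6.773, Lowland 5.860, East 7.062.
Rounding to the nearest integer gives Central 0, South 7, Lowland 6, East 7 — total 20, matching the house size, so no adjustment is needed.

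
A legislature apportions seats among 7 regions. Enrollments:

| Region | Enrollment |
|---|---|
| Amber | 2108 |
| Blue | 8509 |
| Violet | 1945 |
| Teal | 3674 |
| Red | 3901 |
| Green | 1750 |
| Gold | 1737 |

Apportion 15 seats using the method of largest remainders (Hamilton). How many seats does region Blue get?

Standard divisor: 23624 ÷ 15 ≈ 1574.933.
Standard quotas: Amber 1.3385, Blue 5.4028, Violet 1.2350, Teal 2.3328, Red 2.4769, Green 1.1112, Gold 1.1029.
Lower quotas: Amber 1, Blue 5, Violet 1, Teal 2, Red 2, Green 1, Gold 1 (sum 13, leaving 2 seats).
Remainders in descending order: Red 0.4769, Blue 0.4028, Amber 0.3385, Teal 0.3328, Violet 0.2350, Green 0.1112, Gold 0.1029.
Largest remainders: Red, Blue receive the extra seats.
Blue receives 6.

6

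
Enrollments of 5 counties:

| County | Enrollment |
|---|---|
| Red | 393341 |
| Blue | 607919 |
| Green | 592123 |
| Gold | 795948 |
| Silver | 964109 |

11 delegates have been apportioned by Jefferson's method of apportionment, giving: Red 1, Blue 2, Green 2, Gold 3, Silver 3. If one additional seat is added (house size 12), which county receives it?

Priority for the next seat is population ÷ (current seats + 1).
Priorities: Red 196670.500, Blue 202639.667, Green 197374.333, Gold 198987.000, Silver 241027.250.
Highest priority: Silver.

Silver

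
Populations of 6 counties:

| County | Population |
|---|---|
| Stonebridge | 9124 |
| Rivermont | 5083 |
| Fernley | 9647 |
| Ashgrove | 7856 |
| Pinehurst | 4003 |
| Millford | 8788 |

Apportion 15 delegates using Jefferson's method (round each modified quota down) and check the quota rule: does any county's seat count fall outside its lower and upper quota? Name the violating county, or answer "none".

none

Standard quotas: Stonebridge 3.075, Rivermont 1.713, Fernley 3.252, Ashgrove 2.648, Pinehurst 1.349, Millford 2.962.
Jefferson allocation: Stonebridge 3, Rivermont 2, Fernley 3, Ashgrove 3, Pinehurst 1, Millford 3.
Every allocation lies between the lower and upper quota.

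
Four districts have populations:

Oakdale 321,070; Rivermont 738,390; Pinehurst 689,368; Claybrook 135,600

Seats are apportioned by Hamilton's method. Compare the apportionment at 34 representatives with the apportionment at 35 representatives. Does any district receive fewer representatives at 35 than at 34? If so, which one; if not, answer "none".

Claybrook

At 34 seats: Oakdale 6, Rivermont 13, Pinehurst 12, Claybrook 3.
At 35 seats: Oakdale 6, Rivermont 14, Pinehurst 13, Claybrook 2.
Claybrook drops from 3 to 2.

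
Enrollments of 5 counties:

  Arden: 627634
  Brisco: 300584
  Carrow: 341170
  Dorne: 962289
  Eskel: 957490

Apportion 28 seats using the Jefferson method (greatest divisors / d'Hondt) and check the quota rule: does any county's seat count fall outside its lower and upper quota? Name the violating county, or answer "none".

none

Standard quotas: Arden 5.510, Brisco 2.639, Carrow 2.995, Dorne 8.449, Eskel 8.406.
Jefferson allocation: Arden 5, Brisco 2, Carrow 3, Dorne 9, Eskel 9.
Every allocation lies between the lower and upper quota.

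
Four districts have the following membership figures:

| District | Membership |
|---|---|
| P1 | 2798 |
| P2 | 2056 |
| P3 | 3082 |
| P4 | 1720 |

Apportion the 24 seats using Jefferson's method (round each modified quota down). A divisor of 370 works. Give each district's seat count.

With modified divisor 370: modified quotas P1 7.562, P2 5.557, P3 8.330, P4 4.649.
Rounding down: P1 7, P2 5, P3 8, P4 4 (total 24).

P1=7, P2=5, P3=8, P4=4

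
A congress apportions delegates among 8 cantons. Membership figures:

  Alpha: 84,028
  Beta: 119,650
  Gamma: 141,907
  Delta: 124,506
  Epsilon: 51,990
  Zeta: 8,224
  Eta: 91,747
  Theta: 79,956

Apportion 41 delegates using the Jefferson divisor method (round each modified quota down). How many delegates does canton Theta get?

Standard divisor 702008/41 ≈ 17122.146; standard quotas: Alpha 4.908, Beta 6.988, Gamma 8.288, Delta 7.272, Epsilon 3.036, Zeta 0.480, Eta 5.358, Theta 4.670.
Rounding down gives 4, 6, 8, 7, 3, 0, 5, 4 = 37 seats, so the divisor must be adjusted.
With modified divisor 15700: modified quotas Alpha 5.352, Beta 7.621, Gamma 9.039, Delta 7.930, Epsilon 3.311, Zeta 0.524, Eta 5.844, Theta 5.093.
Rounding down: Alpha 5, Beta 7, Gamma 9, Delta 7, Epsilon 3, Zeta 0, Eta 5, Theta 5 (total 41).
Theta receives 5.

5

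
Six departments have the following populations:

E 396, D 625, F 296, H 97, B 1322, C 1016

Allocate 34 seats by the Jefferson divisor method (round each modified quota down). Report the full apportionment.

E: 3, D: 6, F: 2, H: 0, B: 13, C: 10

Standard divisor 3752/34 ≈ 110.353; standard quotas: E 3.588, D 5.664, F 2.682, H 0.879, B 11.980, C 9.207.
Rounding down gives 3, 5, 2, 0, 11, 9 = 30 seats, so the divisor must be adjusted.
With modified divisor 100: modified quotas E 3.960, D 6.250, F 2.960, H 0.970, B 13.220, C 10.160.
Rounding down: E 3, D 6, F 2, H 0, B 13, C 10 (total 34).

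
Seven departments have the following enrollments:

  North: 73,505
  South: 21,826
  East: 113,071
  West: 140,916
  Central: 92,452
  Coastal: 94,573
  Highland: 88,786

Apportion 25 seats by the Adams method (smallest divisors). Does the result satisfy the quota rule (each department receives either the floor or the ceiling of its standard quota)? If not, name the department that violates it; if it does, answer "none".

Standard quotas: North 2.940, South 0.873, East 4.522, West 5.635, Central 3.697, Coastal 3.782, Highland 3.551.
Adams allocation: North 3, South 1, East 4, West 5, Central 4, Coastal 4, Highland 4.
Every allocation lies between the lower and upper quota.

none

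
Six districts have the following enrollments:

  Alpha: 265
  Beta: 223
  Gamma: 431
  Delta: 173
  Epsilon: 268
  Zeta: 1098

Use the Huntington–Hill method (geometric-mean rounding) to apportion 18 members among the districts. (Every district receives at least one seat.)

With divisor 138: modified quotas Alpha 1.920, Beta 1.616, Gamma 3.123, Delta 1.254, Epsilon 1.942, Zeta 7.957.
Geometric-mean thresholds: Alpha √(1·2)=1.414, Beta √(1·2)=1.414, Gamma √(3·4)=3.464, Delta √(1·2)=1.414, Epsilon √(1·2)=1.414, Zeta √(7·8)=7.483.
Each quota rounded against its threshold gives Alpha 2, Beta 2, Gamma 3, Delta 1, Epsilon 2, Zeta 8 (total 18).

Alpha=2; Beta=2; Gamma=3; Delta=1; Epsilon=2; Zeta=8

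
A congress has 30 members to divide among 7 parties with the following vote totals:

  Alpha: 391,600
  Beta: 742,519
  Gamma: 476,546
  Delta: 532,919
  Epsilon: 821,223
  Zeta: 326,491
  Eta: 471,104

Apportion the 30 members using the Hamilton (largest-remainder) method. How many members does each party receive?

Total 3762402; standard divisor 3762402/30 ≈ 125413.4.
Standard quotas: Alpha 3.1225, Beta 5.9206, Gamma 3.7998, Delta 4.2493, Epsilon 6.5481, Zeta 2.6033, Eta 3.7564.
Lower quotas: Alpha 3, Beta 5, Gamma 3, Delta 4, Epsilon 6, Zeta 2, Eta 3 (sum 26, leaving 4 seats).
Remainders in descending order: Beta 0.9206, Gamma 0.7998, Eta 0.7564, Zeta 0.6033, Epsilon 0.5481, Delta 0.2493, Alpha 0.1225.
Largest remainders: Beta, Gamma, Eta, Zeta receive the extra seats.

Alpha 3, Beta 6, Gamma 4, Delta 4, Epsilon 6, Zeta 3, Eta 4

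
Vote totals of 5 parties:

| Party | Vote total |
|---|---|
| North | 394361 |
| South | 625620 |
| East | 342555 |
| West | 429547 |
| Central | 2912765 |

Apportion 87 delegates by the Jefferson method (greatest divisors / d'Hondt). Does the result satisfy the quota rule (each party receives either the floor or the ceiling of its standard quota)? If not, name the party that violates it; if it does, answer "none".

Central

Standard quotas: North 7.292, South 11.569, East 6.334, West 7.943, Central 53.862.
Jefferson allocation: North 7, South 11, East 6, West 8, Central 55.
Central has quota 53.862 (lower 53, upper 54) but receives 55 — outside the quota interval.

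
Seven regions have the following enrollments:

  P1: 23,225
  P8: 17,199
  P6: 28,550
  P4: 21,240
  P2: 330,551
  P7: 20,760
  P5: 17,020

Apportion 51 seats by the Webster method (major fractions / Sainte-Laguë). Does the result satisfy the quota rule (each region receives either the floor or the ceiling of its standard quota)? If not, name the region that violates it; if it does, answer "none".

none

Standard quotas: P1 2.583, P8 1.913, P6 3.175, P4 2.362, P2 36.764, P7 2.309, P5 1.893.
Webster allocation: P1 3, P8 2, P6 3, P4 2, P2 37, P7 2, P5 2.
Every allocation lies between the lower and upper quota.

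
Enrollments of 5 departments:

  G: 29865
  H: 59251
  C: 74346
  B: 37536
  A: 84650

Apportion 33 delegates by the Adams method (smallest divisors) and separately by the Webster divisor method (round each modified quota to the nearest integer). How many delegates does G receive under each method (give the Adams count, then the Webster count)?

Adams: G 4, H 7, C 8, B 4, A 10.
Webster: G 3, H 7, C 9, B 4, A 10.
G gets 4 under Adams and 3 under Webster.

4 and 3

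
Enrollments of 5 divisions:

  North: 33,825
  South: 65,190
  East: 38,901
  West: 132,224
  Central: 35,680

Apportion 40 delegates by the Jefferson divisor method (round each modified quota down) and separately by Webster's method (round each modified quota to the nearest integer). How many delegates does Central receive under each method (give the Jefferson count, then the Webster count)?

Jefferson: North 4, South 9, East 5, West 18, Central 4.
Webster: North 4, South 9, East 5, West 17, Central 5.
Central gets 4 under Jefferson and 5 under Webster.

4 and 5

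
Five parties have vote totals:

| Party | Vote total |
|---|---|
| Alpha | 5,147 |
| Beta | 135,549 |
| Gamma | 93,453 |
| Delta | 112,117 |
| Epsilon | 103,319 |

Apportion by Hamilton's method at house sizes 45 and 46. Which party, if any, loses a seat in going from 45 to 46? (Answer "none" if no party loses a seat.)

At 45 seats: Alpha 1, Beta 14, Gamma 9, Delta 11, Epsilon 10.
At 46 seats: Alpha 0, Beta 14, Gamma 10, Delta 11, Epsilon 11.
Alpha drops from 1 to 0.

Alpha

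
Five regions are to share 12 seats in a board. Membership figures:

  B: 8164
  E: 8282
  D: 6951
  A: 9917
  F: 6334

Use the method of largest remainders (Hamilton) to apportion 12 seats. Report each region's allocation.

B=2; E=3; D=2; A=3; F=2

Total 39648; standard divisor 39648/12 = 3304.
Standard quotas: B 2.4709, E 2.5067, D 2.1038, A 3.0015, F 1.9171.
Lower quotas: B 2, E 2, D 2, A 3, F 1 (sum 10, leaving 2 seats).
Remainders in descending order: F 0.9171, E 0.5067, B 0.4709, D 0.1038, A 0.0015.
Largest remainders: F, E receive the extra seats.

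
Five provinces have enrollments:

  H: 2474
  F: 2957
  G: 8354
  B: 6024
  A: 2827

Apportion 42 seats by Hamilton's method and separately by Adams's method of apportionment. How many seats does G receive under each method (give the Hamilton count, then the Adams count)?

Hamilton: H 5, F 5, G 16, B 11, A 5.
Adams: H 5, F 6, G 15, B 11, A 5.
G gets 16 under Hamilton and 15 under Adams.

16 and 15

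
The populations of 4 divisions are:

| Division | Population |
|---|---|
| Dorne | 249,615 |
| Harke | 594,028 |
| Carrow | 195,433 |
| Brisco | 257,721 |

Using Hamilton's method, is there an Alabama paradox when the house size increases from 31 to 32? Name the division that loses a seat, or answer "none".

At 31 seats: Dorne 6, Harke 14, Carrow 5, Brisco 6.
At 32 seats: Dorne 6, Harke 15, Carrow 5, Brisco 6.
No division's allocation decreased.

none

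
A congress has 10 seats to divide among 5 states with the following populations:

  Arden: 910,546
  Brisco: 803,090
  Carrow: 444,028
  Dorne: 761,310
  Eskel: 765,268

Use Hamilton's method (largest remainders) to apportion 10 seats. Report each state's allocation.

Arden=3, Brisco=2, Carrow=1, Dorne=2, Eskel=2

Standard divisor: 3684242 ÷ 10 ≈ 368424.2.
Standard quotas: Arden 2.4715, Brisco 2.1798, Carrow 1.2052, Dorne 2.0664, Eskel 2.0771.
Lower quotas: Arden 2, Brisco 2, Carrow 1, Dorne 2, Eskel 2 (sum 9, leaving 1 seat).
Remainders in descending order: Arden 0.4715, Carrow 0.2052, Brisco 0.1798, Eskel 0.0771, Dorne 0.0664.
Largest remainder: Arden receives the extra seat.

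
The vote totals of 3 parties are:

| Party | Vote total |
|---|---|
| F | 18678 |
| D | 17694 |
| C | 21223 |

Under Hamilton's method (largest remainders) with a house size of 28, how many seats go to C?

Standard divisor: 57595 ÷ 28 ≈ 2056.964.
Standard quotas: F 9.0804, D 8.6020, C 10.3176.
Lower quotas: F 9, D 8, C 10 (sum 27, leaving 1 seat).
Remainders in descending order: D 0.6020, C 0.3176, F 0.0804.
The surplus seat goes to D.
C receives 10.

10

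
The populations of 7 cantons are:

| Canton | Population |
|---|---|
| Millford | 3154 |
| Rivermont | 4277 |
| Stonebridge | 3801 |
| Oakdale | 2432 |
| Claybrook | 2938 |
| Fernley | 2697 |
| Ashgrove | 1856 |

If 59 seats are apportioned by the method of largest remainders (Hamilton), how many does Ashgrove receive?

5

Total 21155; standard divisor 21155/59 ≈ 358.559.
Standard quotas: Millford 8.796, Rivermont 11.928, Stonebridge 10.601, Oakdale 6.783, Claybrook 8.194, Fernley 7.522, Ashgrove 5.176.
Lower quotas: Millford 8, Rivermont 11, Stonebridge 10, Oakdale 6, Claybrook 8, Fernley 7, Ashgrove 5 (sum 55, leaving 4 seats).
Remainders in descending order: Rivermont 0.928, Millford 0.796, Oakdale 0.783, Stonebridge 0.601, Fernley 0.522, Claybrook 0.194, Ashgrove 0.176.
Largest remainders: Rivermont, Millford, Oakdale, Stonebridge receive the extra seats.
Ashgrove receives 5.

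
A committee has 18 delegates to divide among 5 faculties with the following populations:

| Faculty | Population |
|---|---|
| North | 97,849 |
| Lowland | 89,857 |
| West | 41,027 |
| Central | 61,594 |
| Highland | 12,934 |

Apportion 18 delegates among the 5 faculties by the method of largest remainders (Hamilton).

North 6; Lowland 5; West 2; Central 4; Highland 1

The standard divisor is 303261/18 ≈ 16847.833.
Standard quotas: North 5.8078, Lowland 5.3334, West 2.4351, Central 3.6559, Highland 0.7677.
Lower quotas: North 5, Lowland 5, West 2, Central 3, Highland 0 (sum 15, leaving 3 seats).
Remainders in descending order: North 0.8078, Highland 0.7677, Central 0.6559, West 0.4351, Lowland 0.3334.
Largest remainders: North, Highland, Central receive the extra seats.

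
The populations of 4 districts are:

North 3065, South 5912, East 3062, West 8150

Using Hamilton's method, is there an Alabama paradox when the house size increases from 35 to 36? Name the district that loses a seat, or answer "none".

At 35 seats: North 6, South 10, East 5, West 14.
At 36 seats: North 5, South 11, East 5, West 15.
North drops from 6 to 5.

North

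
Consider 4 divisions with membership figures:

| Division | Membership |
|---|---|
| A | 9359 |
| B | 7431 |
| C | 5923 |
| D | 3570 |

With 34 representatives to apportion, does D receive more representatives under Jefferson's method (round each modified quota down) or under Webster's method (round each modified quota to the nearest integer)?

Jefferson: A 12, B 10, C 8, D 4.
Webster: A 12, B 9, C 8, D 5.
D gets 4 under Jefferson and 5 under Webster.

Webster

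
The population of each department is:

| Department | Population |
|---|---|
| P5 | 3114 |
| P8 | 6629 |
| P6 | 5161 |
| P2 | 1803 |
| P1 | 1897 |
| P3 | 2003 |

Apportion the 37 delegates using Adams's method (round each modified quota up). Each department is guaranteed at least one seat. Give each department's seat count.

Standard divisor 20607/37 ≈ 556.946; standard quotas: P5 5.591, P8 11.902, P6 9.267, P2 3.237, P1 3.406, P3 3.596.
Rounding up gives 6, 12, 10, 4, 4, 4 = 40 seats, so the divisor must be adjusted.
With modified divisor 610: modified quotas P5 5.105, P8 10.867, P6 8.461, P2 2.956, P1 3.110, P3 3.284.
Rounding up: P5 6, P8 11, P6 9, P2 3, P1 4, P3 4 (total 37).

P5: 6; P8: 11; P6: 9; P2: 3; P1: 4; P3: 4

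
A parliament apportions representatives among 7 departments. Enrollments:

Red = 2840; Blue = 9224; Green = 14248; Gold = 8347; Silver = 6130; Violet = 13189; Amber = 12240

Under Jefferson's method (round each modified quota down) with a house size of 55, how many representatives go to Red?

2

Standard divisor 66218/55 ≈ 1203.964; standard quotas: Red 2.359, Blue 7.661, Green 11.834, Gold 6.933, Silver 5.092, Violet 10.955, Amber 10.166.
Rounding down gives 2, 7, 11, 6, 5, 10, 10 = 51 seats, so the divisor must be adjusted.
With modified divisor 1130: modified quotas Red 2.513, Blue 8.163, Green 12.609, Gold 7.387, Silver 5.425, Violet 11.672, Amber 10.832.
Rounding down: Red 2, Blue 8, Green 12, Gold 7, Silver 5, Violet 11, Amber 10 (total 55).
Red receives 2.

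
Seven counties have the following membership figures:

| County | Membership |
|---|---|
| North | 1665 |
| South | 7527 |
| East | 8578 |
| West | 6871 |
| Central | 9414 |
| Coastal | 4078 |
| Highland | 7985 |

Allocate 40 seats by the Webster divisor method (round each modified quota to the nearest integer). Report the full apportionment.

Standard divisor 46118/40 ≈ 1152.95; standard quotas: North 1.444, South 6.528, East 7.440, West 5.959, Central 8.165, Coastal 3.537, Highland 6.926.
Rounding to the nearest integer gives North 1, South 7, East 7, West 6, Central 8, Coastal 4, Highland 7 — total 40, matching the house size, so no adjustment is needed.

North 1; South 7; East 7; West 6; Central 8; Coastal 4; Highland 7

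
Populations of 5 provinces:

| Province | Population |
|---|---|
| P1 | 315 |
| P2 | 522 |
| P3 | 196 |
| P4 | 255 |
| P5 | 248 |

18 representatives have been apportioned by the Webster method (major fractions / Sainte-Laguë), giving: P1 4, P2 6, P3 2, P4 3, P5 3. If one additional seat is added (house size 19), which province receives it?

Priority for the next seat is population ÷ (current seats + 0.5).
Priorities: P1 70.000, P2 80.308, P3 78.400, P4 72.857, P5 70.857.
Highest priority: P2.

P2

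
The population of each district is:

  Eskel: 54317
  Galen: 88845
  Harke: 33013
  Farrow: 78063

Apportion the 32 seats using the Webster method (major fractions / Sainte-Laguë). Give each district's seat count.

Eskel 7, Galen 11, Harke 4, Farrow 10

Standard divisor 254238/32 ≈ 7944.938; standard quotas: Eskel 6.837, Galen 11.183, Harke 4.155, Farrow 9.826.
Rounding to the nearest integer gives Eskel 7, Galen 11, Harke 4, Farrow 10 — total 32, matching the house size, so no adjustment is needed.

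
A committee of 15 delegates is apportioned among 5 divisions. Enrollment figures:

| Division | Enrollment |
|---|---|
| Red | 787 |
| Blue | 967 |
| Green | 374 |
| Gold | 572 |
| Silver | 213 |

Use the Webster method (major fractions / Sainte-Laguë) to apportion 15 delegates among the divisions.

Standard divisor 2913/15 ≈ 194.2; standard quotas: Red 4.053, Blue 4.979, Green 1.926, Gold 2.945, Silver 1.097.
Rounding to the nearest integer gives Red 4, Blue 5, Green 2, Gold 3, Silver 1 — total 15, matching the house size, so no adjustment is needed.

Red 4; Blue 5; Green 2; Gold 3; Silver 1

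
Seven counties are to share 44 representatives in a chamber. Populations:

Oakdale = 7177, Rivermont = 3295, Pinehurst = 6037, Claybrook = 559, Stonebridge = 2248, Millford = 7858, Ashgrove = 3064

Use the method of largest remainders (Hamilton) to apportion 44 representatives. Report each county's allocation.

The standard divisor is 30238/44 ≈ 687.227.
Standard quotas: Oakdale 10.4434, Rivermont 4.7946, Pinehurst 8.7846, Claybrook 0.8134, Stonebridge 3.2711, Millford 11.4344, Ashgrove 4.4585.
Lower quotas: Oakdale 10, Rivermont 4, Pinehurst 8, Claybrook 0, Stonebridge 3, Millford 11, Ashgrove 4 (sum 40, leaving 4 seats).
Remainders in descending order: Claybrook 0.8134, Rivermont 0.7946, Pinehurst 0.7846, Ashgrove 0.4585, Oakdale 0.4434, Millford 0.4344, Stonebridge 0.2711.
Largest remainders: Claybrook, Rivermont, Pinehurst, Ashgrove receive the extra seats.

Oakdale: 10, Rivermont: 5, Pinehurst: 9, Claybrook: 1, Stonebridge: 3, Millford: 11, Ashgrove: 5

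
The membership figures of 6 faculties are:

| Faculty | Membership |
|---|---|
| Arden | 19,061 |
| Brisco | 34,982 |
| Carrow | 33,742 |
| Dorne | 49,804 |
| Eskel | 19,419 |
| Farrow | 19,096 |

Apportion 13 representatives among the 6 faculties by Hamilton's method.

Standard divisor: 176104 ÷ 13 ≈ 13546.462.
Standard quotas: Arden 1.4071, Brisco 2.5824, Carrow 2.4908, Dorne 3.6765, Eskel 1.4335, Farrow 1.4097.
Lower quotas: Arden 1, Brisco 2, Carrow 2, Dorne 3, Eskel 1, Farrow 1 (sum 10, leaving 3 seats).
Remainders in descending order: Dorne 0.6765, Brisco 0.5824, Carrow 0.4908, Eskel 0.4335, Farrow 0.4097, Arden 0.4071.
Largest remainders: Dorne, Brisco, Carrow receive the extra seats.

Arden 1, Brisco 3, Carrow 3, Dorne 4, Eskel 1, Farrow 1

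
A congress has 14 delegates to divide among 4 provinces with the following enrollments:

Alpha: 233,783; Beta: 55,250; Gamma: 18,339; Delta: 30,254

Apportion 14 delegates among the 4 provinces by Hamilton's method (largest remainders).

Total 337626; standard divisor 337626/14 ≈ 24116.143.
Standard quotas: Alpha 9.6940, Beta 2.2910, Gamma 0.7604, Delta 1.2545.
Lower quotas: Alpha 9, Beta 2, Gamma 0, Delta 1 (sum 12, leaving 2 seats).
Remainders in descending order: Gamma 0.7604, Alpha 0.6940, Beta 0.2910, Delta 0.2545.
Largest remainders: Gamma, Alpha receive the extra seats.

Alpha=10, Beta=2, Gamma=1, Delta=1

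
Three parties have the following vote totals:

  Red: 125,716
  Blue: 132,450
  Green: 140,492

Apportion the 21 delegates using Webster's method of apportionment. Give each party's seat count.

Standard divisor 398658/21 ≈ 18983.714; standard quotas: Red 6.622, Blue 6.977, Green 7.401.
Rounding to the nearest integer gives Red 7, Blue 7, Green 7 — total 21, matching the house size, so no adjustment is needed.

Red: 7; Blue: 7; Green: 7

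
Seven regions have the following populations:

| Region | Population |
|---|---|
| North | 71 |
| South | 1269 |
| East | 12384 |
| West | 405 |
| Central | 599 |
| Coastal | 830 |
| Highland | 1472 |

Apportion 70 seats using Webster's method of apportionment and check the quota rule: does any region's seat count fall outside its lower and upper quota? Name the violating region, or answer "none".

East

Standard quotas: North 0.292, South 5.216, East 50.903, West 1.665, Central 2.462, Coastal 3.412, Highland 6.050.
Webster allocation: North 0, South 5, East 52, West 2, Central 2, Coastal 3, Highland 6.
East has quota 50.903 (lower 50, upper 51) but receives 52 — outside the quota interval.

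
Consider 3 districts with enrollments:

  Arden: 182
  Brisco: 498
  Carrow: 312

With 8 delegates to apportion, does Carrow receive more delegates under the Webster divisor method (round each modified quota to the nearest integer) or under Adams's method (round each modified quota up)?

Webster

Webster: Arden 1, Brisco 4, Carrow 3.
Adams: Arden 2, Brisco 4, Carrow 2.
Carrow gets 3 under Webster and 2 under Adams.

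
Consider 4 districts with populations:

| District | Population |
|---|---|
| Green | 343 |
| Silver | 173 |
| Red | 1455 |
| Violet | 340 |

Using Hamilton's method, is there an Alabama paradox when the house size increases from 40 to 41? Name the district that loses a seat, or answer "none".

none

At 40 seats: Green 6, Silver 3, Red 25, Violet 6.
At 41 seats: Green 6, Silver 3, Red 26, Violet 6.
No district's allocation decreased.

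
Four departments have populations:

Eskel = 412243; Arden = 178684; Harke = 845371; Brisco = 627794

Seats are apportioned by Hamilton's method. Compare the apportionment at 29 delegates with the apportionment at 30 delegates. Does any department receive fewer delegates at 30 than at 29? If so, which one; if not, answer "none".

none

At 29 seats: Eskel 6, Arden 2, Harke 12, Brisco 9.
At 30 seats: Eskel 6, Arden 3, Harke 12, Brisco 9.
No department's allocation decreased.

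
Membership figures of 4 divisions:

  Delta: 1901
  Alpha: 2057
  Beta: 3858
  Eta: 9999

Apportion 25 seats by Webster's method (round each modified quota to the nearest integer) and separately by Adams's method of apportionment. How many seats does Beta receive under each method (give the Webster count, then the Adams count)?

Webster: Delta 3, Alpha 3, Beta 5, Eta 14.
Adams: Delta 3, Alpha 3, Beta 6, Eta 13.
Beta gets 5 under Webster and 6 under Adams.

5 and 6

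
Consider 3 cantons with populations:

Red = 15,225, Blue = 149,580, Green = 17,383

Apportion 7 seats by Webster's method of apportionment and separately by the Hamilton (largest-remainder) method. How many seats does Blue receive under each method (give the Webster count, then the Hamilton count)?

Webster: Red 1, Blue 5, Green 1.
Hamilton: Red 0, Blue 6, Green 1.
Blue gets 5 under Webster and 6 under Hamilton.

5 and 6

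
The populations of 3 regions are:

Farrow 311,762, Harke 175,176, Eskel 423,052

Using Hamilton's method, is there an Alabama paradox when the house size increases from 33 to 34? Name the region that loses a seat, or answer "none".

At 33 seats: Farrow 11, Harke 7, Eskel 15.
At 34 seats: Farrow 12, Harke 6, Eskel 16.
Harke drops from 7 to 6.

Harke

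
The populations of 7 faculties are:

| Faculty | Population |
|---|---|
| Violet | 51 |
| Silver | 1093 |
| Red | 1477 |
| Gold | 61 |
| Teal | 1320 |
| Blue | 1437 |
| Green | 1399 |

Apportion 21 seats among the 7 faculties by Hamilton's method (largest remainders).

Violet 0, Silver 3, Red 5, Gold 0, Teal 4, Blue 5, Green 4

Standard divisor: 6838 ÷ 21 ≈ 325.619.
Standard quotas: Violet 0.157, Silver 3.357, Red 4.536, Gold 0.187, Teal 4.054, Blue 4.413, Green 4.296.
Lower quotas: Violet 0, Silver 3, Red 4, Gold 0, Teal 4, Blue 4, Green 4 (sum 19, leaving 2 seats).
Remainders in descending order: Red 0.536, Blue 0.413, Silver 0.357, Green 0.296, Gold 0.187, Violet 0.157, Teal 0.054.
Largest remainders: Red, Blue receive the extra seats.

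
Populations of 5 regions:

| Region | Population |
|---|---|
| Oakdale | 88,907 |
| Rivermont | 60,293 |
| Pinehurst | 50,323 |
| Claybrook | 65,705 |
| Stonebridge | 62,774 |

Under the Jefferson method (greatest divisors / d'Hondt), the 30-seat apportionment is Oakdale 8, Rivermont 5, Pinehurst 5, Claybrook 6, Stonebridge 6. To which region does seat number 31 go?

Rivermont

Priority for the next seat is population ÷ (current seats + 1).
Priorities: Oakdale 9878.556, Rivermont 10048.833, Pinehurst 8387.167, Claybrook 9386.429, Stonebridge 8967.714.
Highest priority: Rivermont.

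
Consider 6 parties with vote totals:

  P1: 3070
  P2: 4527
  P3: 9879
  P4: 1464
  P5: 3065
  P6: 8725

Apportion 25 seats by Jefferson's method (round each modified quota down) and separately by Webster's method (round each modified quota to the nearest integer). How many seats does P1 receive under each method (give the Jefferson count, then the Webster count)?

Jefferson: P1 2, P2 4, P3 9, P4 1, P5 2, P6 7.
Webster: P1 3, P2 4, P3 8, P4 1, P5 2, P6 7.
P1 gets 2 under Jefferson and 3 under Webster.

2 and 3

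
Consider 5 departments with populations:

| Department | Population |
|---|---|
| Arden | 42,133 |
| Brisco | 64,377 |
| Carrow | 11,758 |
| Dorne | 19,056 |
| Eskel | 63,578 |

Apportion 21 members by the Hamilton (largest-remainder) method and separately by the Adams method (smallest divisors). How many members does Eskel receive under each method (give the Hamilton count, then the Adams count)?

Hamilton: Arden 4, Brisco 7, Carrow 1, Dorne 2, Eskel 7.
Adams: Arden 4, Brisco 7, Carrow 2, Dorne 2, Eskel 6.
Eskel gets 7 under Hamilton and 6 under Adams.

7 and 6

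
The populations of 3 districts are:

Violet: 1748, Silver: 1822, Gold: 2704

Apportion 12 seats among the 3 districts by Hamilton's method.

Violet 3, Silver 4, Gold 5

Total 6274; standard divisor 6274/12 ≈ 522.833.
Standard quotas: Violet 3.343, Silver 3.485, Gold 5.172.
Lower quotas: Violet 3, Silver 3, Gold 5 (sum 11, leaving 1 seat).
Remainders in descending order: Silver 0.485, Violet 0.343, Gold 0.172.
The surplus seat goes to Silver.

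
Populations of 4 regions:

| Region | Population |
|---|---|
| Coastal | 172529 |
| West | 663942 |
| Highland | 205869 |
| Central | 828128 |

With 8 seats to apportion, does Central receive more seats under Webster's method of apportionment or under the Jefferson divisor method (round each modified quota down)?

Jefferson

Webster: Coastal 1, West 3, Highland 1, Central 3.
Jefferson: Coastal 0, West 3, Highland 1, Central 4.
Central gets 3 under Webster and 4 under Jefferson.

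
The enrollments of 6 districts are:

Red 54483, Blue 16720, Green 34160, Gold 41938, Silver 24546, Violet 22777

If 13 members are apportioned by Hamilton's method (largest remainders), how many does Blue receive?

The standard divisor is 194624/13 ≈ 14971.077.
Standard quotas: Red 3.6392, Blue 1.1168, Green 2.2817, Gold 2.8013, Silver 1.6396, Violet 1.5214.
Lower quotas: Red 3, Blue 1, Green 2, Gold 2, Silver 1, Violet 1 (sum 10, leaving 3 seats).
Remainders in descending order: Gold 0.8013, Silver 0.6396, Red 0.6392, Violet 0.5214, Green 0.2817, Blue 0.1168.
The surplus seats go to Gold, Silver, Red.
Blue receives 1.

1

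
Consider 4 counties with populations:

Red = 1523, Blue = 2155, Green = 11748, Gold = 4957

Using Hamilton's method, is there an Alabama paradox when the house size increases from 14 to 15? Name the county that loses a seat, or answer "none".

At 14 seats: Red 1, Blue 2, Green 8, Gold 3.
At 15 seats: Red 1, Blue 1, Green 9, Gold 4.
Blue drops from 2 to 1.

Blue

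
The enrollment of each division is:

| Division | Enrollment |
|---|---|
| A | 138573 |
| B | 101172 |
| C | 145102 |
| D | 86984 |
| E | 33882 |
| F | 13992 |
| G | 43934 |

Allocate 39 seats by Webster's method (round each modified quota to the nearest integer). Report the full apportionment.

A: 10, B: 7, C: 10, D: 6, E: 2, F: 1, G: 3

Standard divisor 563639/39 ≈ 14452.282; standard quotas: A 9.588, B 7.000, C 10.040, D 6.019, E 2.344, F 0.968, G 3.040.
Rounding to the nearest integer gives A 10, B 7, C 10, D 6, E 2, F 1, G 3 — total 39, matching the house size, so no adjustment is needed.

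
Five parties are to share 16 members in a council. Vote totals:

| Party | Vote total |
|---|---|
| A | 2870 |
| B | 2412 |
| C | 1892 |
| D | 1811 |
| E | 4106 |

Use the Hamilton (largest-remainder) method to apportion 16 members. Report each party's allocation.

Standard divisor: 13091 ÷ 16 ≈ 818.188.
Standard quotas: A 3.508, B 2.948, C 2.312, D 2.213, E 5.018.
Lower quotas: A 3, B 2, C 2, D 2, E 5 (sum 14, leaving 2 seats).
Remainders in descending order: B 0.948, A 0.508, C 0.312, D 0.213, E 0.018.
Largest remainders: B, A receive the extra seats.

A 4; B 3; C 2; D 2; E 5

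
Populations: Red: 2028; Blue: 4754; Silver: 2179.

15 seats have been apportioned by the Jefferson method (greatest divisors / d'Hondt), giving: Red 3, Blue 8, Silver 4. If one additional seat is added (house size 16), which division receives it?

Blue

Priority for the next seat is population ÷ (current seats + 1).
Priorities: Red 507.000, Blue 528.222, Silver 435.800.
Highest priority: Blue.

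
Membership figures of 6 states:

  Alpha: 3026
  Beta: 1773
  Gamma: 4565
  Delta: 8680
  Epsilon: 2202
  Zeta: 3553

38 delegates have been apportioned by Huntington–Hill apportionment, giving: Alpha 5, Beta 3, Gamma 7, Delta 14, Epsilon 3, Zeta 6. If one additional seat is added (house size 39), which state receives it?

Epsilon

Priority for the next seat is population ÷ (√(s·(s+1))).
Priorities: Alpha 552.469, Beta 511.821, Gamma 610.024, Delta 598.977, Epsilon 635.663, Zeta 548.240.
Highest priority: Epsilon.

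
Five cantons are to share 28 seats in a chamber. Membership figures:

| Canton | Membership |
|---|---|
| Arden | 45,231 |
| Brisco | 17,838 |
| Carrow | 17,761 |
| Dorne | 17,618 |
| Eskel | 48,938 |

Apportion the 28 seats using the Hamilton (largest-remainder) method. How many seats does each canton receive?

Arden 9; Brisco 4; Carrow 3; Dorne 3; Eskel 9

Standard divisor: 147386 ÷ 28 ≈ 5263.786.
Standard quotas: Arden 8.5929, Brisco 3.3888, Carrow 3.3742, Dorne 3.3470, Eskel 9.2971.
Lower quotas: Arden 8, Brisco 3, Carrow 3, Dorne 3, Eskel 9 (sum 26, leaving 2 seats).
Remainders in descending order: Arden 0.5929, Brisco 0.3888, Carrow 0.3742, Dorne 0.3470, Eskel 0.2971.
The surplus seats go to Arden, Brisco.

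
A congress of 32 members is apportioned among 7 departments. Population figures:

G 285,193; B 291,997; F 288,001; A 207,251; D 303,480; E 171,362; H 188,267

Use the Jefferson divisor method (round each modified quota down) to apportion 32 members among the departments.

G: 5; B: 6; F: 5; A: 4; D: 6; E: 3; H: 3

Standard divisor 1735551/32 ≈ 54235.969; standard quotas: G 5.258, B 5.384, F 5.310, A 3.821, D 5.596, E 3.160, H 3.471.
Rounding down gives 5, 5, 5, 3, 5, 3, 3 = 29 seats, so the divisor must be adjusted.
With modified divisor 48300: modified quotas G 5.905, B 6.045, F 5.963, A 4.291, D 6.283, E 3.548, H 3.898.
Rounding down: G 5, B 6, F 5, A 4, D 6, E 3, H 3 (total 32).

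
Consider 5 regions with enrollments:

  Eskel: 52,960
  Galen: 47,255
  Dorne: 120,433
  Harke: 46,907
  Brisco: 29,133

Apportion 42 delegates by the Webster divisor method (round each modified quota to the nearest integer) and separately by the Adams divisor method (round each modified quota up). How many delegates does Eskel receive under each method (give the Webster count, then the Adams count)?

7 and 8

Webster: Eskel 7, Galen 7, Dorne 17, Harke 7, Brisco 4.
Adams: Eskel 8, Galen 7, Dorne 16, Harke 7, Brisco 4.
Eskel gets 7 under Webster and 8 under Adams.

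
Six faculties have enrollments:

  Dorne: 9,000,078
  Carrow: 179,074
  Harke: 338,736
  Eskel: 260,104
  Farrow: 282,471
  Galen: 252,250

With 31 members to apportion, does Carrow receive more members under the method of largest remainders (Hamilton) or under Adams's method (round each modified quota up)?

Adams

Hamilton: Dorne 27, Carrow 0, Harke 1, Eskel 1, Farrow 1, Galen 1.
Adams: Dorne 26, Carrow 1, Harke 1, Eskel 1, Farrow 1, Galen 1.
Carrow gets 0 under Hamilton and 1 under Adams.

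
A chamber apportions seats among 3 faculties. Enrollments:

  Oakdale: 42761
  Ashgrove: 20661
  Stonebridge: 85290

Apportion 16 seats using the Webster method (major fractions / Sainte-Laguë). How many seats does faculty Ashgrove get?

Standard divisor 148712/16 ≈ 9294.5; standard quotas: Oakdale 4.601, Ashgrove 2.223, Stonebridge 9.176.
Rounding to the nearest integer gives Oakdale 5, Ashgrove 2, Stonebridge 9 — total 16, matching the house size, so no adjustment is needed.
Ashgrove receives 2.

2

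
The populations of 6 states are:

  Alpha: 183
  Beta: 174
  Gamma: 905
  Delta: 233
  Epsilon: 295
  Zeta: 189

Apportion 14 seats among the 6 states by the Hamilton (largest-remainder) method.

Standard divisor: 1979 ÷ 14 ≈ 141.357.
Standard quotas: Alpha 1.295, Beta 1.231, Gamma 6.402, Delta 1.648, Epsilon 2.087, Zeta 1.337.
Lower quotas: Alpha 1, Beta 1, Gamma 6, Delta 1, Epsilon 2, Zeta 1 (sum 12, leaving 2 seats).
Remainders in descending order: Delta 0.648, Gamma 0.402, Zeta 0.337, Alpha 0.295, Beta 0.231, Epsilon 0.087.
The surplus seats go to Delta, Gamma.

Alpha 1; Beta 1; Gamma 7; Delta 2; Epsilon 2; Zeta 1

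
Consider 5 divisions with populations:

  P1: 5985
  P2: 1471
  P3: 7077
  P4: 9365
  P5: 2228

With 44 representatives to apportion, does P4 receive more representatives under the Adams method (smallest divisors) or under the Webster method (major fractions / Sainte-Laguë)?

Adams: P1 10, P2 3, P3 12, P4 15, P5 4.
Webster: P1 10, P2 2, P3 12, P4 16, P5 4.
P4 gets 15 under Adams and 16 under Webster.

Webster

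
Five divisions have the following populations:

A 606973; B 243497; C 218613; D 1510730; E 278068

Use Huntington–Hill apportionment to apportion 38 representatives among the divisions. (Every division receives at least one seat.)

With divisor 75607: modified quotas A 8.028, B 3.221, C 2.891, D 19.981, E 3.678.
Geometric-mean thresholds: A √(8·9)=8.485, B √(3·4)=3.464, C √(2·3)=2.449, D √(19·20)=19.494, E √(3·4)=3.464.
Each quota rounded against its threshold gives A 8, B 3, C 3, D 20, E 4 (total 38).

A: 8, B: 3, C: 3, D: 20, E: 4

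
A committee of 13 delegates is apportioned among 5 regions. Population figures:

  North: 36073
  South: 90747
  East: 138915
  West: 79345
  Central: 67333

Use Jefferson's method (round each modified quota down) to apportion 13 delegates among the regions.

Standard divisor 412413/13 ≈ 31724.077; standard quotas: North 1.137, South 2.861, East 4.379, West 2.501, Central 2.122.
Rounding down gives 1, 2, 4, 2, 2 = 11 seats, so the divisor must be adjusted.
With modified divisor 27100: modified quotas North 1.331, South 3.349, East 5.126, West 2.928, Central 2.485.
Rounding down: North 1, South 3, East 5, West 2, Central 2 (total 13).

North 1, South 3, East 5, West 2, Central 2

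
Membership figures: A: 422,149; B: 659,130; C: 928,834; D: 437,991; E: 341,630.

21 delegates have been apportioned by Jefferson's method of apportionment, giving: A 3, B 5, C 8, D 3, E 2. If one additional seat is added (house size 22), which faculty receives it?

Priority for the next seat is population ÷ (current seats + 1).
Priorities: A 105537.250, B 109855.000, C 103203.778, D 109497.750, E 113876.667.
Highest priority: E.

E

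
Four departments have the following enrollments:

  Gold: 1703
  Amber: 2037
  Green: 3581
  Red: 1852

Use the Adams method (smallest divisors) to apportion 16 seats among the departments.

Standard divisor 9173/16 ≈ 573.312; standard quotas: Gold 2.970, Amber 3.553, Green 6.246, Red 3.230.
Rounding up gives 3, 4, 7, 4 = 18 seats, so the divisor must be adjusted.
With modified divisor 650: modified quotas Gold 2.620, Amber 3.134, Green 5.509, Red 2.849.
Rounding up: Gold 3, Amber 4, Green 6, Red 3 (total 16).

Gold 3, Amber 4, Green 6, Red 3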